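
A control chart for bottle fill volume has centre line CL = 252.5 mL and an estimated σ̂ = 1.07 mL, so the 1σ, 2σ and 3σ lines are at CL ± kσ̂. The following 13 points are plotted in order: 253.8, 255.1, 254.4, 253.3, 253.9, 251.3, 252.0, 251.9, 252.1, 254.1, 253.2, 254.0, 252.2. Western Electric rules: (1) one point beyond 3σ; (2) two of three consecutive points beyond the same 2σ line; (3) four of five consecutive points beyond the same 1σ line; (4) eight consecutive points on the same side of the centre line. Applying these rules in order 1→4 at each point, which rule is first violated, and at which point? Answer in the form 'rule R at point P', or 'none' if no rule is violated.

rule 3 at point 5

Zone of each point (C = within 1σ̂, B = 1σ̂–2σ̂, A = 2σ̂–3σ̂, * = beyond 3σ̂; sign = side of CL): 1:+B, 2:+A, 3:+B, 4:+C, 5:+B, 6:-B, 7:-C, 8:-C, 9:-C, 10:+B, 11:+C, 12:+B, 13:-C
Rule 3 (four of five consecutive points beyond the same 1σ limit) is satisfied at point 5.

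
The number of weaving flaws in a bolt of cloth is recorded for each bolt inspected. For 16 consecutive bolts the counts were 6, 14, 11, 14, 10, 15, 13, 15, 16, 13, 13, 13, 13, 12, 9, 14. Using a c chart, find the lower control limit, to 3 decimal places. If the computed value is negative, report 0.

c̄ = (6 + 14 + 11 + 14 + 10 + 15 + 13 + 15 + 16 + 13 + 13 + 13 + 13 + 12 + 9 + 14) / 16 = 201 / 16 = 12.5625
LCL = c̄ − 3√c̄ = 12.5625 − 3 × 3.5444 = 1.9294

1.929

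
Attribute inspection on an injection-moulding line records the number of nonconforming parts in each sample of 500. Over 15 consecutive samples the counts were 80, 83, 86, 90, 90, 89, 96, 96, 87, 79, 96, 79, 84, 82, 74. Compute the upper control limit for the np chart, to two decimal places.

111.39

p̄ = Σdᵢ / (k·n) = 1291 / (15 × 500) = 0.17213
UCL = np̄ + 3·√(np̄(1−p̄)) = 86.0667 + 3 × √(86.0667×0.82787) = 86.0667 + 3 × 8.4411 = 111.3899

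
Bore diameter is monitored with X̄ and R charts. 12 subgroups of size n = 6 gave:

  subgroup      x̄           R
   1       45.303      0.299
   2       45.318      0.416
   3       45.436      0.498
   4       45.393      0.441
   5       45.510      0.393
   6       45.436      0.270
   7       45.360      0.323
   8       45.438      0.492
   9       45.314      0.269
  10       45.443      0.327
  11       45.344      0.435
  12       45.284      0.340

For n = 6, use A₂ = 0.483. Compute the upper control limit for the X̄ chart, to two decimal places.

45.56

X̄̄ = (45.303 + 45.318 + 45.436 + 45.393 + 45.510 + 45.436 + 45.360 + 45.438 + 45.314 + 45.443 + 45.344 + 45.284) / 12 = 544.5790 / 12 = 45.3816
R̄ = (0.299 + 0.416 + 0.498 + 0.441 + 0.393 + 0.270 + 0.323 + 0.492 + 0.269 + 0.327 + 0.435 + 0.340) / 12 = 4.5030 / 12 = 0.3753
UCL = X̄̄ + A₂·R̄ = 45.3816 + 0.483 × 0.3753 = 45.5628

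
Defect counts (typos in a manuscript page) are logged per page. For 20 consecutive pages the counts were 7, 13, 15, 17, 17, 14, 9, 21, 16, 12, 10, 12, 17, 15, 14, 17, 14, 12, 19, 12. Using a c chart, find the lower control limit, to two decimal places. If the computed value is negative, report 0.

c̄ = (7 + 13 + 15 + 17 + 17 + 14 + 9 + 21 + 16 + 12 + 10 + 12 + 17 + 15 + 14 + 17 + 14 + 12 + 19 + 12) / 20 = 283 / 20 = 14.1500
LCL = c̄ − 3√c̄ = 14.1500 − 3 × 3.7616 = 2.8651

2.87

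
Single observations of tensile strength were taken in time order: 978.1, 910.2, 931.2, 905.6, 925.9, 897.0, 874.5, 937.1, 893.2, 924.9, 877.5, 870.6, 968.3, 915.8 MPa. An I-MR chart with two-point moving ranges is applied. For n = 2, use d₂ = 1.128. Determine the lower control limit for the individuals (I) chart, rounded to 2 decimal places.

X̄ = (978.1 + 910.2 + 931.2 + 905.6 + 925.9 + 897.0 + 874.5 + 937.1 + 893.2 + 924.9 + 877.5 + 870.6 + 968.3 + 915.8) / 14 = 914.9929
Moving ranges: 67.9, 21.0, 25.6, 20.3, 28.9, 22.5, 62.6, 43.9, 31.7, 47.4, 6.9, 97.7, 52.5; M̄R̄ = 528.9000 / 13 = 40.6846
LCL = X̄ − 3·M̄R̄/d₂ = 914.9929 − 3 × 40.6846 / 1.128 = 806.7891

806.79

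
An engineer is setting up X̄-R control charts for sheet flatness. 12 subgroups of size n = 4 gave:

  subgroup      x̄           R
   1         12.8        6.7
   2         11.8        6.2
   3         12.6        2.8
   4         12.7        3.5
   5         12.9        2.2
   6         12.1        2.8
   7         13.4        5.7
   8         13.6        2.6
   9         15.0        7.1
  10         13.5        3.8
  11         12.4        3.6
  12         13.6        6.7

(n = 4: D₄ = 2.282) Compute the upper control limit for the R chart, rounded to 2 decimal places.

R̄ = (6.7 + 6.2 + 2.8 + 3.5 + 2.2 + 2.8 + 5.7 + 2.6 + 7.1 + 3.8 + 3.6 + 6.7) / 12 = 53.7000 / 12 = 4.4750
UCL_R = D₄·R̄ = 2.282 × 4.4750 = 10.2120

10.21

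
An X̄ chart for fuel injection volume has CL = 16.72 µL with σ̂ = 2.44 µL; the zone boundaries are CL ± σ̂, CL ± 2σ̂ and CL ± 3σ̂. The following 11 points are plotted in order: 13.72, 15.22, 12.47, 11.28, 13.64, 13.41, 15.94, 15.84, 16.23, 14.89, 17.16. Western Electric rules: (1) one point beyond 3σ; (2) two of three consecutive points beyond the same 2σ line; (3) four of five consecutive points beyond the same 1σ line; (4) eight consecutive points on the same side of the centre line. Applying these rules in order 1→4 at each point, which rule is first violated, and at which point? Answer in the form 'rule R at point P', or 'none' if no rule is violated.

Zone of each point (C = within 1σ̂, B = 1σ̂–2σ̂, A = 2σ̂–3σ̂, * = beyond 3σ̂; sign = side of CL): 1:-B, 2:-C, 3:-B, 4:-A, 5:-B, 6:-B, 7:-C, 8:-C, 9:-C, 10:-C, 11:+C
Rule 3 (four of five consecutive points beyond the same 1σ limit) is satisfied at point 5.

rule 3 at point 5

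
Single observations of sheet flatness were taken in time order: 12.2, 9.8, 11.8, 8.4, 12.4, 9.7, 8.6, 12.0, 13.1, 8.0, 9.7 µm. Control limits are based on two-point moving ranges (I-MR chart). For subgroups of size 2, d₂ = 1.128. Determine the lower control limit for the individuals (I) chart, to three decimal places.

X̄ = (12.2 + 9.8 + 11.8 + 8.4 + 12.4 + 9.7 + 8.6 + 12.0 + 13.1 + 8.0 + 9.7) / 11 = 10.5182
Moving ranges: 2.4, 2.0, 3.4, 4.0, 2.7, 1.1, 3.4, 1.1, 5.1, 1.7; M̄R̄ = 26.9000 / 10 = 2.6900
LCL = X̄ − 3·M̄R̄/d₂ = 10.5182 − 3 × 2.6900 / 1.128 = 3.3639

3.364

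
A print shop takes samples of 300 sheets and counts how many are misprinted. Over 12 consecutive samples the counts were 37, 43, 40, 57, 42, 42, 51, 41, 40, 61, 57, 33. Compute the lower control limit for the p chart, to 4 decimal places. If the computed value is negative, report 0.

p̄ = Σdᵢ / (k·n) = 544 / (12 × 300) = 0.15111
LCL = p̄ − 3·√(p̄(1−p̄)/n) = 0.15111 − 3 × 0.02068 = 0.08908

0.0891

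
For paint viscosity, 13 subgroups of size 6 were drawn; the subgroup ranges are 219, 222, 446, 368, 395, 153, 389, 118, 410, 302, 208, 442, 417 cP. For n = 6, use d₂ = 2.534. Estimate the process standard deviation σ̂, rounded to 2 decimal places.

124.13

R̄ = (219 + 222 + 446 + 368 + 395 + 153 + 389 + 118 + 410 + 302 + 208 + 442 + 417) / 13 = 314.5385
σ̂ = R̄ / d₂ = 314.5385 / 2.534 = 124.1273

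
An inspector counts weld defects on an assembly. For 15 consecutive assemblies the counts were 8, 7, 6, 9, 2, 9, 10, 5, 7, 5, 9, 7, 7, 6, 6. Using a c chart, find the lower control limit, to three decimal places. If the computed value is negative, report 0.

c̄ = (8 + 7 + 6 + 9 + 2 + 9 + 10 + 5 + 7 + 5 + 9 + 7 + 7 + 6 + 6) / 15 = 103 / 15 = 6.8667
LCL = c̄ − 3√c̄ = 6.8667 − 3 × 2.6204 = -0.9946 → 0 (cannot be negative)

0.000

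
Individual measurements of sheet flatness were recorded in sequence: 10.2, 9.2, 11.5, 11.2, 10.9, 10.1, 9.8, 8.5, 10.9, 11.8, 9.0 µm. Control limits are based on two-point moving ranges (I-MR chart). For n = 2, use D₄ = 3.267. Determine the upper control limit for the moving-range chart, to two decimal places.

4.05

Moving ranges: 1.0, 2.3, 0.3, 0.3, 0.8, 0.3, 1.3, 2.4, 0.9, 2.8; M̄R̄ = 12.4000 / 10 = 1.2400
UCL_MR = D₄·M̄R̄ = 3.267 × 1.2400 = 4.0511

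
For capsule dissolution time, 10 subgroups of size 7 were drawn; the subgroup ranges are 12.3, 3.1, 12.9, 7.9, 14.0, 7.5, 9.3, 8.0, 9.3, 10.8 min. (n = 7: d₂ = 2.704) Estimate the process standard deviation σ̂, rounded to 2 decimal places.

R̄ = (12.3 + 3.1 + 12.9 + 7.9 + 14.0 + 7.5 + 9.3 + 8.0 + 9.3 + 10.8) / 10 = 9.5100
σ̂ = R̄ / d₂ = 9.5100 / 2.704 = 3.5170

3.52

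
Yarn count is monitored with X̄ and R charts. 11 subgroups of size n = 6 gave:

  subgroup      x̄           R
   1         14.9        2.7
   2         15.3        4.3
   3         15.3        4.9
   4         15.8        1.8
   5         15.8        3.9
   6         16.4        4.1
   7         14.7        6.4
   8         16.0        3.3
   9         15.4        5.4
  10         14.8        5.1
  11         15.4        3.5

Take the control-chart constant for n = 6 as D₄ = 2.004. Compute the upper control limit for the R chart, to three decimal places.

8.271

R̄ = (2.7 + 4.3 + 4.9 + 1.8 + 3.9 + 4.1 + 6.4 + 3.3 + 5.4 + 5.1 + 3.5) / 11 = 45.4000 / 11 = 4.1273
UCL_R = D₄·R̄ = 2.004 × 4.1273 = 8.2711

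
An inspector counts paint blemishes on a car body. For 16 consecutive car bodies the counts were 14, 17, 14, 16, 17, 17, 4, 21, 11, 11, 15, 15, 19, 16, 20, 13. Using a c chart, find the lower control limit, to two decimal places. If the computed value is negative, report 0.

3.38

c̄ = (14 + 17 + 14 + 16 + 17 + 17 + 4 + 21 + 11 + 11 + 15 + 15 + 19 + 16 + 20 + 13) / 16 = 240 / 16 = 15.0000
LCL = c̄ − 3√c̄ = 15.0000 − 3 × 3.8730 = 3.3810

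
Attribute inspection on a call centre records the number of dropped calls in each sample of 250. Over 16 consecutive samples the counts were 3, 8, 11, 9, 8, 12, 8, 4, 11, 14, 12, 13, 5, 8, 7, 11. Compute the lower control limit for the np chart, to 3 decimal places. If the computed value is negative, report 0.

0.163

p̄ = Σdᵢ / (k·n) = 144 / (16 × 250) = 0.03600
LCL = np̄ − 3·√(np̄(1−p̄)) = 9.0000 − 3 × 2.9455 = 0.1635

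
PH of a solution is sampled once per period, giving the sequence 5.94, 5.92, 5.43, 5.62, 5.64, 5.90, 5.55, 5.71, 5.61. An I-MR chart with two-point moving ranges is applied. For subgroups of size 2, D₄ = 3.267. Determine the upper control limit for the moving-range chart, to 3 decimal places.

0.649

Moving ranges: 0.02, 0.49, 0.19, 0.02, 0.26, 0.35, 0.16, 0.10; M̄R̄ = 1.5900 / 8 = 0.1988
UCL_MR = D₄·M̄R̄ = 3.267 × 0.1988 = 0.6493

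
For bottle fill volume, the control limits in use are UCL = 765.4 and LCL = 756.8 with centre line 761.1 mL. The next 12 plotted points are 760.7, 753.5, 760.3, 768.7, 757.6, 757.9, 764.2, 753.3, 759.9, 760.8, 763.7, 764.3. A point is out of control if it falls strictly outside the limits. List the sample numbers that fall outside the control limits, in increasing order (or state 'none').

2, 4, 8

Compare each point to [756.8, 765.4]: sample 2 = 753.5 < LCL; sample 4 = 768.7 > UCL; sample 8 = 753.3 < LCL.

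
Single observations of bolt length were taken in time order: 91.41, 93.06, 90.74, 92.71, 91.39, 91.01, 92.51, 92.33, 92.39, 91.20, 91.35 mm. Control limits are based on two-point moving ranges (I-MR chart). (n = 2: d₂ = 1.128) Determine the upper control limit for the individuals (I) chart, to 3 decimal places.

94.678

X̄ = (91.41 + 93.06 + 90.74 + 92.71 + 91.39 + 91.01 + 92.51 + 92.33 + 92.39 + 91.20 + 91.35) / 11 = 91.8273
Moving ranges: 1.65, 2.32, 1.97, 1.32, 0.38, 1.50, 0.18, 0.06, 1.19, 0.15; M̄R̄ = 10.7200 / 10 = 1.0720
UCL = X̄ + 3·M̄R̄/d₂ = 91.8273 + 3 × 1.0720 / 1.128 = 94.6783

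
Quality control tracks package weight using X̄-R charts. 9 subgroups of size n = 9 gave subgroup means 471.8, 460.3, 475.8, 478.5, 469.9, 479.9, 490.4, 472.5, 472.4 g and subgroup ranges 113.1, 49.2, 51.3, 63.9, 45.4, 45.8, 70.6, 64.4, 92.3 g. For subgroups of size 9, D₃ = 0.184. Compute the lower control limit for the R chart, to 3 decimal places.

12.185

R̄ = (113.1 + 49.2 + 51.3 + 63.9 + 45.4 + 45.8 + 70.6 + 64.4 + 92.3) / 9 = 596.0000 / 9 = 66.2222
LCL_R = D₃·R̄ = 0.184 × 66.2222 = 12.1849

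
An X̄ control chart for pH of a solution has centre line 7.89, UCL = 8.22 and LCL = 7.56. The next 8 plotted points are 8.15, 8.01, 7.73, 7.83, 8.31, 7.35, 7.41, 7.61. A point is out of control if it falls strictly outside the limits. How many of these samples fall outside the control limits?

3

Compare each point to [7.56, 8.22]: sample 5 = 8.31 > UCL; sample 6 = 7.35 < LCL; sample 7 = 7.41 < LCL.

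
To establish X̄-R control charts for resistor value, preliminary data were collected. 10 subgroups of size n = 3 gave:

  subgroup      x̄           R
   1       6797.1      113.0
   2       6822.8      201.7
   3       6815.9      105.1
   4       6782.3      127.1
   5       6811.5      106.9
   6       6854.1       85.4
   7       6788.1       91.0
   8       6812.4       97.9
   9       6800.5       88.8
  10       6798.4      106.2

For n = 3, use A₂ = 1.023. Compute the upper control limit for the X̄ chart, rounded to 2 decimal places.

X̄̄ = (6797.1 + 6822.8 + 6815.9 + 6782.3 + 6811.5 + 6854.1 + 6788.1 + 6812.4 + 6800.5 + 6798.4) / 10 = 68083.1000 / 10 = 6808.3100
R̄ = (113.0 + 201.7 + 105.1 + 127.1 + 106.9 + 85.4 + 91.0 + 97.9 + 88.8 + 106.2) / 10 = 1123.1000 / 10 = 112.3100
UCL = X̄̄ + A₂·R̄ = 6808.3100 + 1.023 × 112.3100 = 6923.2031

6923.20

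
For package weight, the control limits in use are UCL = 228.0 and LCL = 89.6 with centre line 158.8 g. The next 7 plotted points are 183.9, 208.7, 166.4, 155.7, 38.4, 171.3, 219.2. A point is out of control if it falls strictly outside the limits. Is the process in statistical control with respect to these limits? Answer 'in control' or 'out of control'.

Compare each point to [89.6, 228.0]: sample 5 = 38.4 < LCL.

out of control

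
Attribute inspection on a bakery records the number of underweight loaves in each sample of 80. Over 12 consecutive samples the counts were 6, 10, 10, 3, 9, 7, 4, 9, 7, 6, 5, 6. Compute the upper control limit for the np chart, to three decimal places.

14.333

p̄ = Σdᵢ / (k·n) = 82 / (12 × 80) = 0.08542
UCL = np̄ + 3·√(np̄(1−p̄)) = 6.8333 + 3 × √(6.8333×0.91458) = 6.8333 + 3 × 2.4999 = 14.3331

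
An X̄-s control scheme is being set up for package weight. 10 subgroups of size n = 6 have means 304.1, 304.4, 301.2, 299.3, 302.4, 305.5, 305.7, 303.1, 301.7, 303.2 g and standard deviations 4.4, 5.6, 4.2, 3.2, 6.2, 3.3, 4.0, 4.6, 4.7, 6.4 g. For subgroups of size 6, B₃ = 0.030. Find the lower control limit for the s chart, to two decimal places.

s̄ = (4.4 + 5.6 + 4.2 + 3.2 + 6.2 + 3.3 + 4.0 + 4.6 + 4.7 + 6.4) / 10 = 4.6600
LCL_s = B₃·s̄ = 0.030 × 4.6600 = 0.1398

0.14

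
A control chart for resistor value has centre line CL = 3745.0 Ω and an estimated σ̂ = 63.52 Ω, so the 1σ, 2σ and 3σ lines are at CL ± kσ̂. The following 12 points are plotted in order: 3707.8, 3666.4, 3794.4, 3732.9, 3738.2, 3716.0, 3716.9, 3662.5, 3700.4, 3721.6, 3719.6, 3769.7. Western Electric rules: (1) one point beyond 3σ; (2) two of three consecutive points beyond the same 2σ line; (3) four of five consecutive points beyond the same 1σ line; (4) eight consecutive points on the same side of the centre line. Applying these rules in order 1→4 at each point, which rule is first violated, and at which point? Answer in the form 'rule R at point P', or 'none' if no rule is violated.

rule 4 at point 11

Zone of each point (C = within 1σ̂, B = 1σ̂–2σ̂, A = 2σ̂–3σ̂, * = beyond 3σ̂; sign = side of CL): 1:-C, 2:-B, 3:+C, 4:-C, 5:-C, 6:-C, 7:-C, 8:-B, 9:-C, 10:-C, 11:-C, 12:+C
Rule 4 (eight consecutive points on the same side of the centre line) is satisfied at point 11.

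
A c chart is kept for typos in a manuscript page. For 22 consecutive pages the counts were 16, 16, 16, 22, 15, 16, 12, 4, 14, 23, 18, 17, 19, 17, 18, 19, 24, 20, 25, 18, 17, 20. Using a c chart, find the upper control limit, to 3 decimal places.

30.112

c̄ = (16 + 16 + 16 + 22 + 15 + 16 + 12 + 4 + 14 + 23 + 18 + 17 + 19 + 17 + 18 + 19 + 24 + 20 + 25 + 18 + 17 + 20) / 22 = 386 / 22 = 17.5455
UCL = c̄ + 3√c̄ = 17.5455 + 3 × √17.5455 = 17.5455 + 3 × 4.1887 = 30.1116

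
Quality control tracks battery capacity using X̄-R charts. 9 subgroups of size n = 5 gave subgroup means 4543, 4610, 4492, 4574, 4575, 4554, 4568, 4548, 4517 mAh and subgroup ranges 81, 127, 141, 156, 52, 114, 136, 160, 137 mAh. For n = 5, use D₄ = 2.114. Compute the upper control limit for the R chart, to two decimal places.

R̄ = (81 + 127 + 141 + 156 + 52 + 114 + 136 + 160 + 137) / 9 = 1104.0000 / 9 = 122.6667
UCL_R = D₄·R̄ = 2.114 × 122.6667 = 259.3173

259.32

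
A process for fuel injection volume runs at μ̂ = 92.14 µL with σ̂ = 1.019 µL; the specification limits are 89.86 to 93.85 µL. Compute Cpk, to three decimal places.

Cpu = (USL − μ̂) / (3σ̂) = (93.85 − 92.14) / (3 × 1.019) = 0.5594; Cpl = (μ̂ − LSL) / (3σ̂) = (92.14 − 89.86) / (3 × 1.019) = 0.7458; Cpk = min(Cpu, Cpl) = 0.5594

0.559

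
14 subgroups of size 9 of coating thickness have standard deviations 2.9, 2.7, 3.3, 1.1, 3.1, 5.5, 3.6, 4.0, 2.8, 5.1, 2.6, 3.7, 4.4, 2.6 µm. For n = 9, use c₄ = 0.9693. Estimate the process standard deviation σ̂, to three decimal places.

s̄ = (2.9 + 2.7 + 3.3 + 1.1 + 3.1 + 5.5 + 3.6 + 4.0 + 2.8 + 5.1 + 2.6 + 3.7 + 4.4 + 2.6) / 14 = 3.3857
σ̂ = s̄ / c₄ = 3.3857 / 0.9693 = 3.4929

3.493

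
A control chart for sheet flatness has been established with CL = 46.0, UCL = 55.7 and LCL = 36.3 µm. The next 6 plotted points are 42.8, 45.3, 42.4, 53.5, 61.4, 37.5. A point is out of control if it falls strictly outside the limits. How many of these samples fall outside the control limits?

1

Compare each point to [36.3, 55.7]: sample 5 = 61.4 > UCL.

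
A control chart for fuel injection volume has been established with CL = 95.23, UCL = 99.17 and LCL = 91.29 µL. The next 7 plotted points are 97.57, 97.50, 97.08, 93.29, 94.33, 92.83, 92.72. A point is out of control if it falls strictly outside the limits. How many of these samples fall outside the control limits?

All 7 points lie within [91.29, 99.17].

0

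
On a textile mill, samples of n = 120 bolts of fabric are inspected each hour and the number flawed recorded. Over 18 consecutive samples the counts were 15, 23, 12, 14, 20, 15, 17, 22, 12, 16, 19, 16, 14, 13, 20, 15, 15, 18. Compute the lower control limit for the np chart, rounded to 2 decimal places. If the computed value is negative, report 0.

p̄ = Σdᵢ / (k·n) = 296 / (18 × 120) = 0.13704
LCL = np̄ − 3·√(np̄(1−p̄)) = 16.4444 − 3 × 3.7671 = 5.1432

5.14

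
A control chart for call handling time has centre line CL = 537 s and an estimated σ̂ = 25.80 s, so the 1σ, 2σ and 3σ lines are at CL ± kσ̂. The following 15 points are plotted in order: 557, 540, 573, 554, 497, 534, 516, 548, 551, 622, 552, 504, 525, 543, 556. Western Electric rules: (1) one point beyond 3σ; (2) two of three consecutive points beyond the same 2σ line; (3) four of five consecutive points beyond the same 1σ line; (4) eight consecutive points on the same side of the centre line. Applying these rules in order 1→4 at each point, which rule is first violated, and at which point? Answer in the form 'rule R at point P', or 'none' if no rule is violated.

Zone of each point (C = within 1σ̂, B = 1σ̂–2σ̂, A = 2σ̂–3σ̂, * = beyond 3σ̂; sign = side of CL): 1:+C, 2:+C, 3:+B, 4:+C, 5:-B, 6:-C, 7:-C, 8:+C, 9:+C, 10:+*, 11:+C, 12:-B, 13:-C, 14:+C, 15:+C
Rule 1 (one point beyond the 3σ limits) is satisfied at point 10.

rule 1 at point 10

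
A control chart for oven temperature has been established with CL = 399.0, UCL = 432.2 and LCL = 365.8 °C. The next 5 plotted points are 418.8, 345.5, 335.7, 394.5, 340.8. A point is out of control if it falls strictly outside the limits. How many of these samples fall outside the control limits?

Compare each point to [365.8, 432.2]: sample 2 = 345.5 < LCL; sample 3 = 335.7 < LCL; sample 5 = 340.8 < LCL.

3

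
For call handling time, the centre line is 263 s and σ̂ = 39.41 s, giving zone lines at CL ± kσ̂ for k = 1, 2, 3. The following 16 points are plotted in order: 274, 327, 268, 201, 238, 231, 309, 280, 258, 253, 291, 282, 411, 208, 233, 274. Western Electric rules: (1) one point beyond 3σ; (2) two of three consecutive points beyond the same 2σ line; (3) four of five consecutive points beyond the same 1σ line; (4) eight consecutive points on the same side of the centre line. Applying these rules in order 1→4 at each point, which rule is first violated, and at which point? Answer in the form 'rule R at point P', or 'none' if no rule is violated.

rule 1 at point 13

Zone of each point (C = within 1σ̂, B = 1σ̂–2σ̂, A = 2σ̂–3σ̂, * = beyond 3σ̂; sign = side of CL): 1:+C, 2:+B, 3:+C, 4:-B, 5:-C, 6:-C, 7:+B, 8:+C, 9:-C, 10:-C, 11:+C, 12:+C, 13:+*, 14:-B, 15:-C, 16:+C
Rule 1 (one point beyond the 3σ limits) is satisfied at point 13.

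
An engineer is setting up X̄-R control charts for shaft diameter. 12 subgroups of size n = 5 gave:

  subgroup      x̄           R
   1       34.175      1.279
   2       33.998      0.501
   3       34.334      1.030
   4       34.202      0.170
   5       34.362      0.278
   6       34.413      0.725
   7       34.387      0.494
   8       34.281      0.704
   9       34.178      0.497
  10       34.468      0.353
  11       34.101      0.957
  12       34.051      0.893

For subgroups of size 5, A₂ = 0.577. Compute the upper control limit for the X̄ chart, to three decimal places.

X̄̄ = (34.175 + 33.998 + 34.334 + 34.202 + 34.362 + 34.413 + 34.387 + 34.281 + 34.178 + 34.468 + 34.101 + 34.051) / 12 = 410.9500 / 12 = 34.2458
R̄ = (1.279 + 0.501 + 1.030 + 0.170 + 0.278 + 0.725 + 0.494 + 0.704 + 0.497 + 0.353 + 0.957 + 0.893) / 12 = 7.8810 / 12 = 0.6568
UCL = X̄̄ + A₂·R̄ = 34.2458 + 0.577 × 0.6568 = 34.6248

34.625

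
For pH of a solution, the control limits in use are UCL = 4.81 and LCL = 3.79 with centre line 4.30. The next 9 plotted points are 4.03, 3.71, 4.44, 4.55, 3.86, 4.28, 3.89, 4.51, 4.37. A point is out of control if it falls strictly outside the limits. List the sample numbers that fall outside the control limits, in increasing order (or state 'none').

Compare each point to [3.79, 4.81]: sample 2 = 3.71 < LCL.

2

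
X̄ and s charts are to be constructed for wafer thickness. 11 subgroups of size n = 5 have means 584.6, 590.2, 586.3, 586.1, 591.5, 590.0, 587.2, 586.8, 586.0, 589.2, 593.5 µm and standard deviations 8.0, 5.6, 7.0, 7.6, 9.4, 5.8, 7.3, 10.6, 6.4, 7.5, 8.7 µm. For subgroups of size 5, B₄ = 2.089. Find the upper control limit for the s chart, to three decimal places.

15.933

s̄ = (8.0 + 5.6 + 7.0 + 7.6 + 9.4 + 5.8 + 7.3 + 10.6 + 6.4 + 7.5 + 8.7) / 11 = 7.6273
UCL_s = B₄·s̄ = 2.089 × 7.6273 = 15.9334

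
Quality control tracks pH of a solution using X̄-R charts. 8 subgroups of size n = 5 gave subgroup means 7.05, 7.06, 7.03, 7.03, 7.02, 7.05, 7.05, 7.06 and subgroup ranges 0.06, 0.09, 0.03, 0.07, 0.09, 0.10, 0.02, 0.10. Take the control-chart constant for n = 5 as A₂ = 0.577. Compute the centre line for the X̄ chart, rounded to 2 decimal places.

X̄̄ = (7.05 + 7.06 + 7.03 + 7.03 + 7.02 + 7.05 + 7.05 + 7.06) / 8 = 56.3500 / 8 = 7.0438
CL = X̄̄ = 7.0438

7.04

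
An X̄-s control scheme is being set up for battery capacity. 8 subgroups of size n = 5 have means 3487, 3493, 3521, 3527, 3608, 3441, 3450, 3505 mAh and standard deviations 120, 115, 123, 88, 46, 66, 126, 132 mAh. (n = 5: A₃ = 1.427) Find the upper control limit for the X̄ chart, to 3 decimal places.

X̄̄ = (3487 + 3493 + 3521 + 3527 + 3608 + 3441 + 3450 + 3505) / 8 = 3504.0000
s̄ = (120 + 115 + 123 + 88 + 46 + 66 + 126 + 132) / 8 = 102.0000
UCL = X̄̄ + A₃·s̄ = 3504.0000 + 1.427 × 102.0000 = 3649.5540

3649.554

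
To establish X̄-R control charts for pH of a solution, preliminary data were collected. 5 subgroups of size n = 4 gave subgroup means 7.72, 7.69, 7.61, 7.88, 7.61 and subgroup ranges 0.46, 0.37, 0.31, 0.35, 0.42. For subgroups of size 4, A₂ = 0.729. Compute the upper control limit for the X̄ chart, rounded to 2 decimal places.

X̄̄ = (7.72 + 7.69 + 7.61 + 7.88 + 7.61) / 5 = 38.5100 / 5 = 7.7020
R̄ = (0.46 + 0.37 + 0.31 + 0.35 + 0.42) / 5 = 1.9100 / 5 = 0.3820
UCL = X̄̄ + A₂·R̄ = 7.7020 + 0.729 × 0.3820 = 7.9805

7.98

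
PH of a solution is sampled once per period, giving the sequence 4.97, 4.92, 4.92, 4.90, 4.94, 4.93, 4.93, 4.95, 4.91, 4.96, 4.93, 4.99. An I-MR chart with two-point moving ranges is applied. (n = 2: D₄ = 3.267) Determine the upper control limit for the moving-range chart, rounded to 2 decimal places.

Moving ranges: 0.05, 0.00, 0.02, 0.04, 0.01, 0.00, 0.02, 0.04, 0.05, 0.03, 0.06; M̄R̄ = 0.3200 / 11 = 0.0291
UCL_MR = D₄·M̄R̄ = 3.267 × 0.0291 = 0.0950

0.10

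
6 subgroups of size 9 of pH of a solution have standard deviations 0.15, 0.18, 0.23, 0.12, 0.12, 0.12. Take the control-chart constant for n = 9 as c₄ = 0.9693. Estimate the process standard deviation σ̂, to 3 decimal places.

0.158

s̄ = (0.15 + 0.18 + 0.23 + 0.12 + 0.12 + 0.12) / 6 = 0.1533
σ̂ = s̄ / c₄ = 0.1533 / 0.9693 = 0.1582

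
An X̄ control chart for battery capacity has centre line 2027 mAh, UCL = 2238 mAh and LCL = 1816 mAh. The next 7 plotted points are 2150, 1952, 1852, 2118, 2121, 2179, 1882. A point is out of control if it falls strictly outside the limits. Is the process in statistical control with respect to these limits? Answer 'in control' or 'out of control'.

All 7 points lie within [1816, 2238].

in control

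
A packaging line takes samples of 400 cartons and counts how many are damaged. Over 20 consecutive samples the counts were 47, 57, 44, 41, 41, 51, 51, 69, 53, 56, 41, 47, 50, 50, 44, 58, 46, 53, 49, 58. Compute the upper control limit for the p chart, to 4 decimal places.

0.1755

p̄ = Σdᵢ / (k·n) = 1006 / (20 × 400) = 0.12575
UCL = p̄ + 3·√(p̄(1−p̄)/n) = 0.12575 + 3 × √(0.12575×0.87425/400) = 0.12575 + 3 × 0.01658 = 0.17549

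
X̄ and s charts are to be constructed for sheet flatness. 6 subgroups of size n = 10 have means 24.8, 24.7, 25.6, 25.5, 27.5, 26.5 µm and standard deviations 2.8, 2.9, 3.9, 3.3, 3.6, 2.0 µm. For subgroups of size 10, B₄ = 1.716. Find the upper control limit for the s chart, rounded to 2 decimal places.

5.29

s̄ = (2.8 + 2.9 + 3.9 + 3.3 + 3.6 + 2.0) / 6 = 3.0833
UCL_s = B₄·s̄ = 1.716 × 3.0833 = 5.2910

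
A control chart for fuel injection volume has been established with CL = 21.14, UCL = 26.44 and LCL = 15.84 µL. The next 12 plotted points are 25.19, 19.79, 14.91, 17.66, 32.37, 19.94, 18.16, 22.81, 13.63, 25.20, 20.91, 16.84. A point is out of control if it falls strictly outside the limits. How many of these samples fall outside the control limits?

Compare each point to [15.84, 26.44]: sample 3 = 14.91 < LCL; sample 5 = 32.37 > UCL; sample 9 = 13.63 < LCL.

3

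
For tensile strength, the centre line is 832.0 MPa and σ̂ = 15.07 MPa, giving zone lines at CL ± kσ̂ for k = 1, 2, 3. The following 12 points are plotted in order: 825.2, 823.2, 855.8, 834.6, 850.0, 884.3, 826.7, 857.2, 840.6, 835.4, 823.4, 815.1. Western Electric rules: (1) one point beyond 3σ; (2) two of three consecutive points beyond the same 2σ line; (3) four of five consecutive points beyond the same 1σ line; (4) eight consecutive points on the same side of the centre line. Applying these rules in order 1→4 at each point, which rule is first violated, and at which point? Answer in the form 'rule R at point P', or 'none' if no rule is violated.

rule 1 at point 6

Zone of each point (C = within 1σ̂, B = 1σ̂–2σ̂, A = 2σ̂–3σ̂, * = beyond 3σ̂; sign = side of CL): 1:-C, 2:-C, 3:+B, 4:+C, 5:+B, 6:+*, 7:-C, 8:+B, 9:+C, 10:+C, 11:-C, 12:-B
Rule 1 (one point beyond the 3σ limits) is satisfied at point 6.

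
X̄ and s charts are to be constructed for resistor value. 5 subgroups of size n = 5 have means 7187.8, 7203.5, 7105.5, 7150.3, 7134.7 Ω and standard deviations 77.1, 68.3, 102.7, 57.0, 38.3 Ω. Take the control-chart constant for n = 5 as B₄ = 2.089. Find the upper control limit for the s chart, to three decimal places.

s̄ = (77.1 + 68.3 + 102.7 + 57.0 + 38.3) / 5 = 68.6800
UCL_s = B₄·s̄ = 2.089 × 68.6800 = 143.4725

143.473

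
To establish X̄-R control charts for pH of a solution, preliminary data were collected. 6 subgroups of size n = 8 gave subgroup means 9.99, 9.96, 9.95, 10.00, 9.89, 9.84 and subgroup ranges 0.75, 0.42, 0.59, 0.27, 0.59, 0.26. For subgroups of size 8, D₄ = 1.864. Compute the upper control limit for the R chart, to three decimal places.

0.895

R̄ = (0.75 + 0.42 + 0.59 + 0.27 + 0.59 + 0.26) / 6 = 2.8800 / 6 = 0.4800
UCL_R = D₄·R̄ = 1.864 × 0.4800 = 0.8947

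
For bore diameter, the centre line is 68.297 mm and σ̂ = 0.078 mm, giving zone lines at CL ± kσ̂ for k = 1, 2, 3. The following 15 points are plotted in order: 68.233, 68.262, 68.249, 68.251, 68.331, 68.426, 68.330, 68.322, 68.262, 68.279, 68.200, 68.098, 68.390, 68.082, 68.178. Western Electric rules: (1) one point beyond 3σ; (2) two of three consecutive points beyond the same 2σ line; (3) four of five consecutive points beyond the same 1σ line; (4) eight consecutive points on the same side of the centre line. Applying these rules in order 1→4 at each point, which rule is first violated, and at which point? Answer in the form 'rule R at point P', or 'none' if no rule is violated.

Zone of each point (C = within 1σ̂, B = 1σ̂–2σ̂, A = 2σ̂–3σ̂, * = beyond 3σ̂; sign = side of CL): 1:-C, 2:-C, 3:-C, 4:-C, 5:+C, 6:+B, 7:+C, 8:+C, 9:-C, 10:-C, 11:-B, 12:-A, 13:+B, 14:-A, 15:-B
Rule 2 (two of three consecutive points beyond the same 2σ limit) is satisfied at point 14.

rule 2 at point 14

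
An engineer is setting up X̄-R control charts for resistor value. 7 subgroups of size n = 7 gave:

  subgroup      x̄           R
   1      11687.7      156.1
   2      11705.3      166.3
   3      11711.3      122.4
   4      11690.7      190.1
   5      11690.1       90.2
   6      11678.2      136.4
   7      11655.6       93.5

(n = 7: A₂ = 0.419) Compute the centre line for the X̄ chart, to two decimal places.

11688.41

X̄̄ = (11687.7 + 11705.3 + 11711.3 + 11690.7 + 11690.1 + 11678.2 + 11655.6) / 7 = 81818.9000 / 7 = 11688.4143
CL = X̄̄ = 11688.4143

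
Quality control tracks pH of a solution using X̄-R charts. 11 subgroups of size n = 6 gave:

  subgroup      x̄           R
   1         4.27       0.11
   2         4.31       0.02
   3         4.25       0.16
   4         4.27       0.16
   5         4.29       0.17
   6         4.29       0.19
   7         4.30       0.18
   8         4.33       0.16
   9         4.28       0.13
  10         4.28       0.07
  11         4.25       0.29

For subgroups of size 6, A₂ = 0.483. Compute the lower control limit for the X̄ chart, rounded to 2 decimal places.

X̄̄ = (4.27 + 4.31 + 4.25 + 4.27 + 4.29 + 4.29 + 4.30 + 4.33 + 4.28 + 4.28 + 4.25) / 11 = 47.1200 / 11 = 4.2836
R̄ = (0.11 + 0.02 + 0.16 + 0.16 + 0.17 + 0.19 + 0.18 + 0.16 + 0.13 + 0.07 + 0.29) / 11 = 1.6400 / 11 = 0.1491
LCL = X̄̄ − A₂·R̄ = 4.2836 − 0.483 × 0.1491 = 4.2116

4.21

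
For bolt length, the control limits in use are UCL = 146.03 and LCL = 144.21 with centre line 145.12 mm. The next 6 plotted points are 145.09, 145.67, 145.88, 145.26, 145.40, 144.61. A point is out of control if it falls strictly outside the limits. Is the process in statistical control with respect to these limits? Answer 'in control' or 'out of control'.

All 6 points lie within [144.21, 146.03].

in control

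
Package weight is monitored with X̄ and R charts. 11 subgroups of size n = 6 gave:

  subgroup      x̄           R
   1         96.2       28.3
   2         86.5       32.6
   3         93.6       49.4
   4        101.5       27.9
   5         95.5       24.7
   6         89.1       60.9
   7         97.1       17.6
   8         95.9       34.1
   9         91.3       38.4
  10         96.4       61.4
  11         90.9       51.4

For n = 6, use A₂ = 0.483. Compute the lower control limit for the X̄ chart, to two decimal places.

75.26

X̄̄ = (96.2 + 86.5 + 93.6 + 101.5 + 95.5 + 89.1 + 97.1 + 95.9 + 91.3 + 96.4 + 90.9) / 11 = 1034.0000 / 11 = 94.0000
R̄ = (28.3 + 32.6 + 49.4 + 27.9 + 24.7 + 60.9 + 17.6 + 34.1 + 38.4 + 61.4 + 51.4) / 11 = 426.7000 / 11 = 38.7909
LCL = X̄̄ − A₂·R̄ = 94.0000 − 0.483 × 38.7909 = 75.2640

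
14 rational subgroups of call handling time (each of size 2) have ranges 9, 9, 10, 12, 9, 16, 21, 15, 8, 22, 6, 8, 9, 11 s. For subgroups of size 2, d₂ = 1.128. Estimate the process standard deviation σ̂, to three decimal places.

10.448

R̄ = (9 + 9 + 10 + 12 + 9 + 16 + 21 + 15 + 8 + 22 + 6 + 8 + 9 + 11) / 14 = 11.7857
σ̂ = R̄ / d₂ = 11.7857 / 1.128 = 10.4483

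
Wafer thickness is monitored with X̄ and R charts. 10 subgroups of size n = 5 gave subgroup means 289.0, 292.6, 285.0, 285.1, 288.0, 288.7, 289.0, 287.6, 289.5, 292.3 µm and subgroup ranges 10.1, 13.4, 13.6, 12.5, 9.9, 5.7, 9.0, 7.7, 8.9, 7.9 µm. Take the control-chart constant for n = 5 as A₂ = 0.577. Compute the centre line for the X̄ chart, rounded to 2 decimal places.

X̄̄ = (289.0 + 292.6 + 285.0 + 285.1 + 288.0 + 288.7 + 289.0 + 287.6 + 289.5 + 292.3) / 10 = 2886.8000 / 10 = 288.6800
CL = X̄̄ = 288.6800

288.68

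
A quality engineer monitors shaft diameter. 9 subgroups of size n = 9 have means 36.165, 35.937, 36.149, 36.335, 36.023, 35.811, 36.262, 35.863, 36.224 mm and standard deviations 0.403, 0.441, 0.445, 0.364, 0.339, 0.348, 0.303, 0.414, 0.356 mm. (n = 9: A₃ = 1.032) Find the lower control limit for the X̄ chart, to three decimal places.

X̄̄ = (36.165 + 35.937 + 36.149 + 36.335 + 36.023 + 35.811 + 36.262 + 35.863 + 36.224) / 9 = 36.0854
s̄ = (0.403 + 0.441 + 0.445 + 0.364 + 0.339 + 0.348 + 0.303 + 0.414 + 0.356) / 9 = 0.3792
LCL = X̄̄ − A₃·s̄ = 36.0854 − 1.032 × 0.3792 = 35.6941

35.694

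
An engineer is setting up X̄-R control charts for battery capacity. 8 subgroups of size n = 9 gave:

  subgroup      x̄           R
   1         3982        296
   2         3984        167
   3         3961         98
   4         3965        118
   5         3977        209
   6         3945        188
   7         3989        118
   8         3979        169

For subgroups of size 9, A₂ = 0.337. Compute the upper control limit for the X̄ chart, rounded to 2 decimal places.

4030.17

X̄̄ = (3982 + 3984 + 3961 + 3965 + 3977 + 3945 + 3989 + 3979) / 8 = 31782.0000 / 8 = 3972.7500
R̄ = (296 + 167 + 98 + 118 + 209 + 188 + 118 + 169) / 8 = 1363.0000 / 8 = 170.3750
UCL = X̄̄ + A₂·R̄ = 3972.7500 + 0.337 × 170.3750 = 4030.1664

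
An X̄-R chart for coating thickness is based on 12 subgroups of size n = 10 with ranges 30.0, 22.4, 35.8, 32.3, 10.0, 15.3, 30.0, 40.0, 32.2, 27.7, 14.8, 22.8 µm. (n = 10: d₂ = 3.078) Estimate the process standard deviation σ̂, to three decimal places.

8.482

R̄ = (30.0 + 22.4 + 35.8 + 32.3 + 10.0 + 15.3 + 30.0 + 40.0 + 32.2 + 27.7 + 14.8 + 22.8) / 12 = 26.1083
σ̂ = R̄ / d₂ = 26.1083 / 3.078 = 8.4822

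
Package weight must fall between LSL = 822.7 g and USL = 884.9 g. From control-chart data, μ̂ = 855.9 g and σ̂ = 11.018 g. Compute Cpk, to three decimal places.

Cpu = (USL − μ̂) / (3σ̂) = (884.9 − 855.9) / (3 × 11.018) = 0.8774; Cpl = (μ̂ − LSL) / (3σ̂) = (855.9 − 822.7) / (3 × 11.018) = 1.0044; Cpk = min(Cpu, Cpl) = 0.8774

0.877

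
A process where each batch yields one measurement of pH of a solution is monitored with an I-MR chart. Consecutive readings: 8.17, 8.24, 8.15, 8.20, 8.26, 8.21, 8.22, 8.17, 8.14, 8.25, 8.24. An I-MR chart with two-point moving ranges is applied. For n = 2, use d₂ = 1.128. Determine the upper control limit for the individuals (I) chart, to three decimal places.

8.346

X̄ = (8.17 + 8.24 + 8.15 + 8.20 + 8.26 + 8.21 + 8.22 + 8.17 + 8.14 + 8.25 + 8.24) / 11 = 8.2045
Moving ranges: 0.07, 0.09, 0.05, 0.06, 0.05, 0.01, 0.05, 0.03, 0.11, 0.01; M̄R̄ = 0.5300 / 10 = 0.0530
UCL = X̄ + 3·M̄R̄/d₂ = 8.2045 + 3 × 0.0530 / 1.128 = 8.3455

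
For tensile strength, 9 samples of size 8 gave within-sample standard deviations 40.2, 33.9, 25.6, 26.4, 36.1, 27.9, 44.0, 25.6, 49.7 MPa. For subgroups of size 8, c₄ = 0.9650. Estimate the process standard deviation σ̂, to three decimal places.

35.625

s̄ = (40.2 + 33.9 + 25.6 + 26.4 + 36.1 + 27.9 + 44.0 + 25.6 + 49.7) / 9 = 34.3778
σ̂ = s̄ / c₄ = 34.3778 / 0.9650 = 35.6246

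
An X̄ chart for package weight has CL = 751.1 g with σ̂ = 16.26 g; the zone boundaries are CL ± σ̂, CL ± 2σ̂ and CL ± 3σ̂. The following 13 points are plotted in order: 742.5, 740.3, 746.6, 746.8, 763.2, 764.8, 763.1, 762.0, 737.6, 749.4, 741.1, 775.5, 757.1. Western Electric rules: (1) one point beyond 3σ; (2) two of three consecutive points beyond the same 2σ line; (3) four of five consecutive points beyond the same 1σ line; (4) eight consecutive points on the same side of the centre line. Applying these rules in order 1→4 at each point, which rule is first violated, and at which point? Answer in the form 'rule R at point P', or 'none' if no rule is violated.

none

Zone of each point (C = within 1σ̂, B = 1σ̂–2σ̂, A = 2σ̂–3σ̂, * = beyond 3σ̂; sign = side of CL): 1:-C, 2:-C, 3:-C, 4:-C, 5:+C, 6:+C, 7:+C, 8:+C, 9:-C, 10:-C, 11:-C, 12:+B, 13:+C
No rule fires across all 13 points.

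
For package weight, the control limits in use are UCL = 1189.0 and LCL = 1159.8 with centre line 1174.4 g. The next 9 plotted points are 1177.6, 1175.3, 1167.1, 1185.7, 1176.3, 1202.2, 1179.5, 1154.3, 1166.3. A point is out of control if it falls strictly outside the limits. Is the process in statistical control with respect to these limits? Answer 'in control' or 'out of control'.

Compare each point to [1159.8, 1189.0]: sample 6 = 1202.2 > UCL; sample 8 = 1154.3 < LCL.

out of control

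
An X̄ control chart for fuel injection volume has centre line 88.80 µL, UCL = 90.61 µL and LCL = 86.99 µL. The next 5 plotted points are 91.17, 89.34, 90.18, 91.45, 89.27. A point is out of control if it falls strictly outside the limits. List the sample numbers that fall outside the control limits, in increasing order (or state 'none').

1, 4

Compare each point to [86.99, 90.61]: sample 1 = 91.17 > UCL; sample 4 = 91.45 > UCL.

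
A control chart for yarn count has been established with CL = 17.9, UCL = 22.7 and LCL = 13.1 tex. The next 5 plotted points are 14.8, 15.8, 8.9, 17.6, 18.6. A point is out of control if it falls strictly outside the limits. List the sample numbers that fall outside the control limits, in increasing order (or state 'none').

Compare each point to [13.1, 22.7]: sample 3 = 8.9 < LCL.

3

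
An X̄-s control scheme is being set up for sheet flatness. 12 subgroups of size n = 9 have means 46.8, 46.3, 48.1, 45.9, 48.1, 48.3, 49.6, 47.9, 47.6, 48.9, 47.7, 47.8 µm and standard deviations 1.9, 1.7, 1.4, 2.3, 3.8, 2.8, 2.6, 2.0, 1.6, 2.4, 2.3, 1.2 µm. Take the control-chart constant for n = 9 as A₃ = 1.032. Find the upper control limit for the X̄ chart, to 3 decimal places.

X̄̄ = (46.8 + 46.3 + 48.1 + 45.9 + 48.1 + 48.3 + 49.6 + 47.9 + 47.6 + 48.9 + 47.7 + 47.8) / 12 = 47.7500
s̄ = (1.9 + 1.7 + 1.4 + 2.3 + 3.8 + 2.8 + 2.6 + 2.0 + 1.6 + 2.4 + 2.3 + 1.2) / 12 = 2.1667
UCL = X̄̄ + A₃·s̄ = 47.7500 + 1.032 × 2.1667 = 49.9860

49.986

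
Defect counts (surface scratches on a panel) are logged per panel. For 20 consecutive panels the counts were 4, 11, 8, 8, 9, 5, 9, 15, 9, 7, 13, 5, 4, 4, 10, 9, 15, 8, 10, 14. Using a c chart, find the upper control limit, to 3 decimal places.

c̄ = (4 + 11 + 8 + 8 + 9 + 5 + 9 + 15 + 9 + 7 + 13 + 5 + 4 + 4 + 10 + 9 + 15 + 8 + 10 + 14) / 20 = 177 / 20 = 8.8500
UCL = c̄ + 3√c̄ = 8.8500 + 3 × √8.8500 = 8.8500 + 3 × 2.9749 = 17.7747

17.775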